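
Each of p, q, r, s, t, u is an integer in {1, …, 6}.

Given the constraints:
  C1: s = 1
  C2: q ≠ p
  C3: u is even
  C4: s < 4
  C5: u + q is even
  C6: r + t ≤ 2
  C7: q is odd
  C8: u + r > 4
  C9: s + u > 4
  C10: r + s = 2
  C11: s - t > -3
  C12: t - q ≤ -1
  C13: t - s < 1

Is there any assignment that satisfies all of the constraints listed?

Unsatisfiable

Constraint 3 makes u even and constraint 7 makes q odd, so u + q must be odd. Constraint 5 says u + q is even — contradiction.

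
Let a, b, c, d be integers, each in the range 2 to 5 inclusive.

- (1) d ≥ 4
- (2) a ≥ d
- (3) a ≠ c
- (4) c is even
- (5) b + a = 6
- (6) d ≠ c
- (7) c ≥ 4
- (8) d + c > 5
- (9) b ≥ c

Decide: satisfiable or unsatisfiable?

From constraints 7 and 9: b ≥ c ≥ 4. From constraints 1 and 2: a ≥ d ≥ 4. Hence b + a ≥ 8. But constraint 5 requires b + a = 6, and 6 < 8. Contradiction.

Unsatisfiable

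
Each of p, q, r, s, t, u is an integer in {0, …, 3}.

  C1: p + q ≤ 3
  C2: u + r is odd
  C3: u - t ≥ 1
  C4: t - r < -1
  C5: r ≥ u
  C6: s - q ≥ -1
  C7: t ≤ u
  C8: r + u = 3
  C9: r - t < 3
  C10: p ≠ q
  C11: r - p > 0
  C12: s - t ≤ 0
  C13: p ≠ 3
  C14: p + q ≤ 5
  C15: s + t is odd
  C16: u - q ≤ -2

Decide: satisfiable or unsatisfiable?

Constraints 3, 6, 12, and 16 give q − u ≥ 2, u − t ≥ 1, t − s ≥ 0, s − q ≥ -1.
Adding all 4 inequalities: the left sides telescope to 0, and the right sides sum to 2 + 1 + 0 + (-1) = 2. So 0 ≥ 2, which is false.

Unsatisfiable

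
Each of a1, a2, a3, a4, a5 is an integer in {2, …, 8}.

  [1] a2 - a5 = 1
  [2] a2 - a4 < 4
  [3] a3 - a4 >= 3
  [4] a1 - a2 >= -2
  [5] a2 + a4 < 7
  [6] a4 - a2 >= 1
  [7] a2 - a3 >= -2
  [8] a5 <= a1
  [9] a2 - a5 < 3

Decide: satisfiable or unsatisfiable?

Unsatisfiable

Constraints 3, 6, and 7 give a3 − a4 ≥ 3, a4 − a2 ≥ 1, a2 − a3 ≥ -2.
Adding all 3 inequalities: the left sides telescope to 0, and the right sides sum to 3 + 1 + (-2) = 2. So 0 ≥ 2, which is false.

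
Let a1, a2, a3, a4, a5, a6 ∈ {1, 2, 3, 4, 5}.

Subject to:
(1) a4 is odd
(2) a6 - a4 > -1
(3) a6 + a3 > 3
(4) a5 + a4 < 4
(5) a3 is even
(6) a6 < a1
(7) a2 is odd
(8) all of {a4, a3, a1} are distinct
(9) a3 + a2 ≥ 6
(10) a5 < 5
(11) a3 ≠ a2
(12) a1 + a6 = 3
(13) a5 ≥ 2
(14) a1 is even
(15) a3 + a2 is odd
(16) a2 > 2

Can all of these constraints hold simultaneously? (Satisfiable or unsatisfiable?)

Satisfiable

Setting (a1, a2, a3, a4, a5, a6) = (2, 5, 4, 1, 2, 1) satisfies everything: constraint 2: a6 - a4 = 0; constraint 3: a6 + a3 = 5; constraint 4: a5 + a4 = 3, and the others follow.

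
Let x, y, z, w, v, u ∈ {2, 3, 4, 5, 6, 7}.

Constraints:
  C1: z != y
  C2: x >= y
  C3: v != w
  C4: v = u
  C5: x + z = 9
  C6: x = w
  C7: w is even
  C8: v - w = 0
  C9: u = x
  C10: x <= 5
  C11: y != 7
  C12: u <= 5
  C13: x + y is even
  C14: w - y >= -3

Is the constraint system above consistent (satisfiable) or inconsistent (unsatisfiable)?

From constraints 4, 6, and 9, v = u = x = w, so v = w. But constraint 3 says v ≠ w. Contradiction.

Unsatisfiable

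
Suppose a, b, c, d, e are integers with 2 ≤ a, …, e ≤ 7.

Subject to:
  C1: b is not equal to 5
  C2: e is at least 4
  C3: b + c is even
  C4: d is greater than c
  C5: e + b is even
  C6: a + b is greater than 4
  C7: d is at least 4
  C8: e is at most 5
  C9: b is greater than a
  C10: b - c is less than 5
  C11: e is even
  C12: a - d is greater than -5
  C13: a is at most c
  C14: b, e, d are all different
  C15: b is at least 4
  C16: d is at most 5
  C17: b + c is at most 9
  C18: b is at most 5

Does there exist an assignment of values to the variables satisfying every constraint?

Constraints 2, 7, 8, 15, 16, and 18 confine each of b, e, d to the 2 values {4, 5}.
Constraint 14 requires all 3 of them to be distinct, but only 2 values are available — impossible by the pigeonhole principle.

Unsatisfiable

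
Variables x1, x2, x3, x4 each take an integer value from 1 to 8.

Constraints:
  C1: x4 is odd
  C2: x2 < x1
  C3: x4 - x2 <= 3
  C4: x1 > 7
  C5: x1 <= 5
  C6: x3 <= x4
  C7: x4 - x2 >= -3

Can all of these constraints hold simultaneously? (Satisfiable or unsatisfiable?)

Unsatisfiable

From constraint 4: x1 ≥ 8. From constraint 5: x1 ≤ 5. But 5 < 8, so no value of x1 works.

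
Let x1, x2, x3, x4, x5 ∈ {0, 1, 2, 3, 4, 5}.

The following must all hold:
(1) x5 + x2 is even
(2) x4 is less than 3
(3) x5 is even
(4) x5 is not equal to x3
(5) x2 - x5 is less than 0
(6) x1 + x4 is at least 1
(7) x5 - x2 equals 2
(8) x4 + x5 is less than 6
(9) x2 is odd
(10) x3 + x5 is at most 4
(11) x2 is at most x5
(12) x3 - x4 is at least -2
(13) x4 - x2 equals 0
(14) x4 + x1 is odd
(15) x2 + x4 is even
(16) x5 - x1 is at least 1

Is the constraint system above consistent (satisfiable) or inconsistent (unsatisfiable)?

Constraint 3 makes x5 even and constraint 9 makes x2 odd, so x5 + x2 must be odd. Constraint 1 says x5 + x2 is even — contradiction.

Unsatisfiable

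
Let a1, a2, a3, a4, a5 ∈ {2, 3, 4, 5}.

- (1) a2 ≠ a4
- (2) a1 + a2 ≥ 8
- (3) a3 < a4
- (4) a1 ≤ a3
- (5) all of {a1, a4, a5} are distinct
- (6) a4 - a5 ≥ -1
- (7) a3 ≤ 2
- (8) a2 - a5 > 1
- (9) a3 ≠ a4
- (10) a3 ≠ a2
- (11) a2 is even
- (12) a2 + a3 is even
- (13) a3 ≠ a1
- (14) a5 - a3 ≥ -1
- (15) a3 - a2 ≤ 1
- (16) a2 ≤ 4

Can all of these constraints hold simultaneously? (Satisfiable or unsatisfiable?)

From constraints 4 and 7: a1 ≤ a3 ≤ 2. From constraint 16: a2 ≤ 4. Hence a1 + a2 ≤ 6. But constraint 2 requires a1 + a2 ≥ 8, and 8 > 6. Contradiction.

Unsatisfiable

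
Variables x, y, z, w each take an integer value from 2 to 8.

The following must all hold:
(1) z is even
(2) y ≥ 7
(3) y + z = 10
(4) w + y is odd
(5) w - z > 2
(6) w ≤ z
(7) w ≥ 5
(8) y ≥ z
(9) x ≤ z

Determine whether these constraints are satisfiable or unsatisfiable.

From constraint 2: y ≥ 7. From constraints 6 and 7: z ≥ w ≥ 5. Hence y + z ≥ 12. But constraint 3 requires y + z = 10, and 10 < 12. Contradiction.

Unsatisfiable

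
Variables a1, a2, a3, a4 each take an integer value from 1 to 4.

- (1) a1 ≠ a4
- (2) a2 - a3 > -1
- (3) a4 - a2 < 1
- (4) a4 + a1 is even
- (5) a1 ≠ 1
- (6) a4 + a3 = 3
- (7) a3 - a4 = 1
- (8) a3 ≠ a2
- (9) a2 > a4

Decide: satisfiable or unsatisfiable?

Satisfiable

Take a1 = 3, a2 = 3, a3 = 2, a4 = 1. Then constraint 2: a2 - a3 = 1; constraint 3: a4 - a2 = -2; constraint 6: a4 + a3 = 3, and every other listed constraint is also met.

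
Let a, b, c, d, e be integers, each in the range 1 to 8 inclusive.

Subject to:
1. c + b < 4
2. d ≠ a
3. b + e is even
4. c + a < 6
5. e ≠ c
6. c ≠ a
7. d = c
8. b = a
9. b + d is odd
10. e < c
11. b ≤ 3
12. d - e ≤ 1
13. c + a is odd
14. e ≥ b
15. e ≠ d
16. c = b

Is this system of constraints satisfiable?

Unsatisfiable

From constraints 7, 8, and 16, d = c = b = a, so d = a. But constraint 2 says d ≠ a. Contradiction.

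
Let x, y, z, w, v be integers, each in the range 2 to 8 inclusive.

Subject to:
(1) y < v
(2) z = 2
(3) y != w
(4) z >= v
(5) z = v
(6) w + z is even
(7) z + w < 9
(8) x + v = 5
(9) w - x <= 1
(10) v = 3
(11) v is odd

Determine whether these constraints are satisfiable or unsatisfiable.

Constraint 2 fixes z = 2 and constraint 10 fixes v = 3, but constraint 5 requires z = v. Since 2 ≠ 3, contradiction.

Unsatisfiable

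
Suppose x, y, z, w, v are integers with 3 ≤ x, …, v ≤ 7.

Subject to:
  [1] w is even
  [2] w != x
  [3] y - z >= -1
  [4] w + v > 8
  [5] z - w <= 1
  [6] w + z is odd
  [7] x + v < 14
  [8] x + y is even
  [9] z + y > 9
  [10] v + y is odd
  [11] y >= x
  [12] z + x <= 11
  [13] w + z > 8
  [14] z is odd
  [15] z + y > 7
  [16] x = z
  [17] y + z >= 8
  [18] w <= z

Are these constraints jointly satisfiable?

Satisfiable

One satisfying assignment is x = 5, y = 5, z = 5, w = 4, v = 6.
For the less obvious constraints — constraint 3: y - z = 0; constraint 4: w + v = 10 — and the others hold by inspection.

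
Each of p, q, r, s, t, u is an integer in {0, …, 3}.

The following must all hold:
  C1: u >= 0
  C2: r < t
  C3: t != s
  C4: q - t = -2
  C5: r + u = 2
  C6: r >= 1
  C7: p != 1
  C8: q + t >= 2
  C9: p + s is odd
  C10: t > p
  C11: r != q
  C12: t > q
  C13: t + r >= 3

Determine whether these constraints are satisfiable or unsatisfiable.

Try p = 0, q = 1, r = 2, s = 1, t = 3, u = 0.
Check constraint 4: q - t = -2; constraint 5: r + u = 2; constraint 8: q + t = 4. The remaining constraints are straightforward to verify.

Satisfiable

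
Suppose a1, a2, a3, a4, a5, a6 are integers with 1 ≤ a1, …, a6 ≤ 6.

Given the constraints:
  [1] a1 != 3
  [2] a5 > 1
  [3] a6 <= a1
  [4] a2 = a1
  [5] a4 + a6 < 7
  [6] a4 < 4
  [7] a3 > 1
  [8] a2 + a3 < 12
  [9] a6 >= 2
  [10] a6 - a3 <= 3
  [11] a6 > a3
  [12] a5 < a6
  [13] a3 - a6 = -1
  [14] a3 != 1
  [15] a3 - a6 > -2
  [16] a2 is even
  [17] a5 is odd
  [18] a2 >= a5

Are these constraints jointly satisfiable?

Satisfiable

One satisfying assignment is a1 = 6, a2 = 6, a3 = 3, a4 = 1, a5 = 3, a6 = 4.
For the less obvious constraints — constraint 5: a4 + a6 = 5; constraint 8: a2 + a3 = 9 — and the others hold by inspection.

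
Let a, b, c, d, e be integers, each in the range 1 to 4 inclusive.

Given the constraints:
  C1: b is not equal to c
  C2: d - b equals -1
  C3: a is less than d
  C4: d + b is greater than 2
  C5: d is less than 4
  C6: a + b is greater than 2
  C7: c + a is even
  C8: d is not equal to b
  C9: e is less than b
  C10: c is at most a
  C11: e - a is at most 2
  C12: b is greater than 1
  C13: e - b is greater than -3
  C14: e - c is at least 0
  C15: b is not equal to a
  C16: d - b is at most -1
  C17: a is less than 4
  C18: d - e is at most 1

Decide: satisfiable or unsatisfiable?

The assignment a = 1, b = 3, c = 1, d = 2, e = 1 works:
  constraint 2 holds since d - b = -1.
  constraint 4 holds since d + b = 5.
  constraint 6 holds since a + b = 4.
The rest check out directly.

Satisfiable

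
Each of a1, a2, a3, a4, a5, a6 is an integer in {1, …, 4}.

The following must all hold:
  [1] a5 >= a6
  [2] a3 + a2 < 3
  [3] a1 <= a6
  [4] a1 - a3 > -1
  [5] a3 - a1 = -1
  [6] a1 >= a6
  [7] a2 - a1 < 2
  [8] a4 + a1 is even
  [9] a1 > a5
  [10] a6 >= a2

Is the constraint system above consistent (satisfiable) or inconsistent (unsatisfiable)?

Unsatisfiable

Constraints 1, 3, and 9 give a1 ≤ a6, a6 ≤ a5, a5 < a1. Chaining: a1 ≤ a6 ≤ a5 < a1, which forces a1 < a1 — impossible.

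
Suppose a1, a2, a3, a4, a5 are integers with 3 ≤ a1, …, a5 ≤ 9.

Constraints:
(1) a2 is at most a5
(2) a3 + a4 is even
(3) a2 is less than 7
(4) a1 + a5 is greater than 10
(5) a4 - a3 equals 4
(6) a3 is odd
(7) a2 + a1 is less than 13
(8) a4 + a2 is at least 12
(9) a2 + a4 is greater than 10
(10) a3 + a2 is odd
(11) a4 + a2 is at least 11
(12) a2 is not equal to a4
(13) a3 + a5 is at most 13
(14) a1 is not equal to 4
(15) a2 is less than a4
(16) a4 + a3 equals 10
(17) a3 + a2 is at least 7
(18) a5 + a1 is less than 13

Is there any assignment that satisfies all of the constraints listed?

Satisfiable

Setting (a1, a2, a3, a4, a5) = (5, 6, 3, 7, 7) satisfies everything: constraint 4: a1 + a5 = 12; constraint 5: a4 - a3 = 4, and the others follow.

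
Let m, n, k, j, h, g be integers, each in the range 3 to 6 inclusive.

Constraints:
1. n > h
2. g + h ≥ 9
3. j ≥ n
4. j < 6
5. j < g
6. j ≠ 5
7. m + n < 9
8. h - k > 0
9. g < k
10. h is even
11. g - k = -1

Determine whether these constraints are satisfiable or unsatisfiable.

Constraints 1, 3, 5, 8, and 9 give n ≤ j, j < g, g < k, k < h, h < n. Chaining: n ≤ j < g < k < h < n, which forces n < n — impossible.

Unsatisfiable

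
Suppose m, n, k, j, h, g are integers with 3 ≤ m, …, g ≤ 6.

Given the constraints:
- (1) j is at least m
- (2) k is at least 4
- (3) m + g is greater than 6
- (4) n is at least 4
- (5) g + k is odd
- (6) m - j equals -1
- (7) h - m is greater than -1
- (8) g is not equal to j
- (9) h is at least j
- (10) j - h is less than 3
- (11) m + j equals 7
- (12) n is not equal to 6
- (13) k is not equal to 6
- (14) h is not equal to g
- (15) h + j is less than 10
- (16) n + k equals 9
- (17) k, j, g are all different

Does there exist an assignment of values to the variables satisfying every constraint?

Satisfiable

One satisfying assignment is m = 3, n = 4, k = 5, j = 4, h = 4, g = 6.
For the less obvious constraints — constraint 3: m + g = 9; constraint 6: m - j = -1; constraint 7: h - m = 1 — and the others hold by inspection.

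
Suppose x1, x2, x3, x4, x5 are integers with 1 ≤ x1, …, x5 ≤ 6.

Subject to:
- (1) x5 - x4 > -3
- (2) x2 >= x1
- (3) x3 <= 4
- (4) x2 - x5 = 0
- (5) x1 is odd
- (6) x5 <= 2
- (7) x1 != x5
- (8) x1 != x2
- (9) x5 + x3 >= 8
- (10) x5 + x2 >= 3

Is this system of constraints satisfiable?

From constraint 6: x5 ≤ 2. From constraint 3: x3 ≤ 4. Hence x5 + x3 ≤ 6. But constraint 9 requires x5 + x3 ≥ 8, and 8 > 6. Contradiction.

Unsatisfiable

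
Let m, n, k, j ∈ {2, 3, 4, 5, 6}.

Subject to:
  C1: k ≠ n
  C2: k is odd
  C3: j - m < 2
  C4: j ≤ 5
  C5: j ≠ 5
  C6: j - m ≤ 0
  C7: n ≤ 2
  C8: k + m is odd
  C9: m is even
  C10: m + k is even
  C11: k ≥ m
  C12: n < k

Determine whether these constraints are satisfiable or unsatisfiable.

Constraint 9 makes m even and constraint 2 makes k odd, so m + k must be odd. Constraint 10 says m + k is even — contradiction.

Unsatisfiable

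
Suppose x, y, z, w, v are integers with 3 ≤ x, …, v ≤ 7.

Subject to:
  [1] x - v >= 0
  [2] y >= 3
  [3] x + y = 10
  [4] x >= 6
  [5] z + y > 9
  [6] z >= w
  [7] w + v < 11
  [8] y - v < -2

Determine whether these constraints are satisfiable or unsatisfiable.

Satisfiable

The assignment x = 7, y = 3, z = 7, w = 3, v = 6 works:
  constraint 1 holds since x - v = 1.
  constraint 3 holds since x + y = 10.
  constraint 5 holds since z + y = 10.
The rest check out directly.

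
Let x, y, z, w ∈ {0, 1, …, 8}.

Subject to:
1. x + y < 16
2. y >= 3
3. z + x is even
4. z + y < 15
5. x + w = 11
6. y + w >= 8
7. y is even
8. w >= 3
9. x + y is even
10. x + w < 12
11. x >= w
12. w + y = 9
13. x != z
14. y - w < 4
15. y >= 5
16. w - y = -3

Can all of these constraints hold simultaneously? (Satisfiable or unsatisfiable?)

Try x = 8, y = 6, z = 6, w = 3.
Check constraint 1: x + y = 14; constraint 4: z + y = 12; constraint 5: x + w = 11. The remaining constraints are straightforward to verify.

Satisfiable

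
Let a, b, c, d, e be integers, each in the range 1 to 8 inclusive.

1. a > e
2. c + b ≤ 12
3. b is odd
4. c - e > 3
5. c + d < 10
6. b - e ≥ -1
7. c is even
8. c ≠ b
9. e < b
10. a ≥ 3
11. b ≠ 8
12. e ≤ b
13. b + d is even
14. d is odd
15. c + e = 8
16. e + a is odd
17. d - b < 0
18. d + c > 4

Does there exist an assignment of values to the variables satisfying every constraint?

Satisfiable

Setting (a, b, c, d, e) = (7, 3, 6, 1, 2) satisfies everything: constraint 2: c + b = 9; constraint 4: c - e = 4, and the others follow.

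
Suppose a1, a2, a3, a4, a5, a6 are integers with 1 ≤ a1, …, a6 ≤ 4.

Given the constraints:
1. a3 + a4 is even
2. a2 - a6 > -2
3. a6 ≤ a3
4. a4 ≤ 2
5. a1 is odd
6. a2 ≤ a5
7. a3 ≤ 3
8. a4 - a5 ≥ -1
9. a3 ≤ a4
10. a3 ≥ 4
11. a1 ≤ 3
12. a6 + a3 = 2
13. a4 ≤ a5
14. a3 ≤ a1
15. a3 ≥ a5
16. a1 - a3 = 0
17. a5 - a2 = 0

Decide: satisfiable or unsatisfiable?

Unsatisfiable

From constraint 10: a3 ≥ 4. From constraints 11 and 14: a3 ≤ a1 and a1 ≤ 3, so a3 ≤ 3. But 3 < 4, so no value of a3 works.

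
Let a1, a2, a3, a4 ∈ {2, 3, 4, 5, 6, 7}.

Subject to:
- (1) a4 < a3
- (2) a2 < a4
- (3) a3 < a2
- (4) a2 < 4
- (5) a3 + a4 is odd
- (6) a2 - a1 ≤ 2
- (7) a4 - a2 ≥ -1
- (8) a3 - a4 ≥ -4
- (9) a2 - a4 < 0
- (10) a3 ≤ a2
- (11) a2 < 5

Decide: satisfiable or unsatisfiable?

Constraints 1, 2, and 10 give a4 < a3, a3 ≤ a2, a2 < a4. Chaining: a4 < a3 ≤ a2 < a4, which forces a4 < a4 — impossible.

Unsatisfiable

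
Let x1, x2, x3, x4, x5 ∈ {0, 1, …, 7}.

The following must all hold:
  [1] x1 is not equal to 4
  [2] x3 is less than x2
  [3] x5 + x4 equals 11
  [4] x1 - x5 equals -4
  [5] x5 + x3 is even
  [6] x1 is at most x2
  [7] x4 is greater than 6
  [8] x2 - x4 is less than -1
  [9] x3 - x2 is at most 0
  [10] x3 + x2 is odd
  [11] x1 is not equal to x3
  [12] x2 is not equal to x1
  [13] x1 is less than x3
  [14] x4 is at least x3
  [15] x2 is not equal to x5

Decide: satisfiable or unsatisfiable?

Setting (x1, x2, x3, x4, x5) = (0, 5, 4, 7, 4) satisfies everything: constraint 3: x5 + x4 = 11; constraint 4: x1 - x5 = -4, and the others follow.

Satisfiable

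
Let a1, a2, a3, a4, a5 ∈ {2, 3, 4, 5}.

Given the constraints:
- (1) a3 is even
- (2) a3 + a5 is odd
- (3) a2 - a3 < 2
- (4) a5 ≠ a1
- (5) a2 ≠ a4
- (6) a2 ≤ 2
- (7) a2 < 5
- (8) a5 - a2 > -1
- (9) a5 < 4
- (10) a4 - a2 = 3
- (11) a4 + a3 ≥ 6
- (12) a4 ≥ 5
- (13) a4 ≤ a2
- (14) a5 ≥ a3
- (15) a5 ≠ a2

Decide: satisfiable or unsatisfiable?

Unsatisfiable

From constraints 12 and 13: a2 ≥ a4 and a4 ≥ 5, so a2 ≥ 5. From constraint 7: a2 ≤ 4. But 4 < 5, so no value of a2 works.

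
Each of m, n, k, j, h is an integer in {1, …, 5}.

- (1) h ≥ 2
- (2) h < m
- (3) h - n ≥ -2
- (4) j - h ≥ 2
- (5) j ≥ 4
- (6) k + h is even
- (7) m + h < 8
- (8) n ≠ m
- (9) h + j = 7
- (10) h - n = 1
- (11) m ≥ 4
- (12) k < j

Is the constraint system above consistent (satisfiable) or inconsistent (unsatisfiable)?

The assignment m = 5, n = 1, k = 4, j = 5, h = 2 works:
  constraint 3 holds since h - n = 1.
  constraint 4 holds since j - h = 3.
The rest check out directly.

Satisfiable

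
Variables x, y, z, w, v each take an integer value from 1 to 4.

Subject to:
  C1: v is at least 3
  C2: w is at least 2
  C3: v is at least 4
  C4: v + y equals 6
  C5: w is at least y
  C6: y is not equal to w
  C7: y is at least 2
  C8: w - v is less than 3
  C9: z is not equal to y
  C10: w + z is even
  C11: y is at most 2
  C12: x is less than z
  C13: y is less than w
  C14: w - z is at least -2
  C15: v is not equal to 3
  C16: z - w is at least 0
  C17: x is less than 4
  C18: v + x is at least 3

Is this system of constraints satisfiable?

One satisfying assignment is x = 2, y = 2, z = 4, w = 4, v = 4.
For the less obvious constraints — constraint 4: v + y = 6; constraint 8: w - v = 0 — and the others hold by inspection.

Satisfiable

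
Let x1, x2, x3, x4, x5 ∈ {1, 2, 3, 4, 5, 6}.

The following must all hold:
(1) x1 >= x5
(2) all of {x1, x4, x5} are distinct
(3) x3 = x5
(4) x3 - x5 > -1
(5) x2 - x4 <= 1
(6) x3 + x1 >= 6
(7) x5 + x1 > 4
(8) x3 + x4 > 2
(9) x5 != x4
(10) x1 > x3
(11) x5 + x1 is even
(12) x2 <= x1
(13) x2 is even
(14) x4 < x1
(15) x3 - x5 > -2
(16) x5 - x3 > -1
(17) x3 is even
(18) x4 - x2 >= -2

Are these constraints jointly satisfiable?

Satisfiable

Take x1 = 4, x2 = 2, x3 = 2, x4 = 1, x5 = 2. Then constraint 4: x3 - x5 = 0; constraint 5: x2 - x4 = 1; constraint 6: x3 + x1 = 6, and every other listed constraint is also met.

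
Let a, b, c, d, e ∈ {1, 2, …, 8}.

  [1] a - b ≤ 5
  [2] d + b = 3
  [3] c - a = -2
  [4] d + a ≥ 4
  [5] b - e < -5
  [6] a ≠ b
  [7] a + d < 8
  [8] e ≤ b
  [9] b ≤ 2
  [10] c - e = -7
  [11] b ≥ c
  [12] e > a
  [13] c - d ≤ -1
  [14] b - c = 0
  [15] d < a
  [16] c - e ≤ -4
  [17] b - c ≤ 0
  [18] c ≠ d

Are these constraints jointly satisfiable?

Constraints 8, 12, 13, 15, and 17 give b ≤ c, c < d, d < a, a < e, e ≤ b. Chaining: b ≤ c < d < a < e ≤ b, which forces b < b — impossible.

Unsatisfiable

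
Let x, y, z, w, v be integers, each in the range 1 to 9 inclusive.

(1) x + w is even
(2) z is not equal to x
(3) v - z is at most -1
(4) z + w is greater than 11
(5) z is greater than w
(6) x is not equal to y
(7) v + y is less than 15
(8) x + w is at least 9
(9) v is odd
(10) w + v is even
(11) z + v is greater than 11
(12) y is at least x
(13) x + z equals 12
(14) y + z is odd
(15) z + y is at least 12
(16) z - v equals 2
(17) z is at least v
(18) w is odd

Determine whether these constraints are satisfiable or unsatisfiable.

Satisfiable

Try x = 5, y = 8, z = 7, w = 5, v = 5.
Check constraint 3: v - z = -2; constraint 4: z + w = 12; constraint 7: v + y = 13. The remaining constraints are straightforward to verify.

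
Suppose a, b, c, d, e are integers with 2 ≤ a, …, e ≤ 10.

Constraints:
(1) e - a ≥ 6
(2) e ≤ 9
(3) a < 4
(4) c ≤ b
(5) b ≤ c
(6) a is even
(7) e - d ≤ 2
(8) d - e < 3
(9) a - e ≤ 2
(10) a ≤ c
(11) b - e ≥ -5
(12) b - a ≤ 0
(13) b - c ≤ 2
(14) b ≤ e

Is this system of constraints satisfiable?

Unsatisfiable

Constraints 1, 11, and 12 give e − a ≥ 6, a − b ≥ 0, b − e ≥ -5.
Adding all 3 inequalities: the left sides telescope to 0, and the right sides sum to 6 + 0 + (-5) = 1. So 0 ≥ 1, which is false.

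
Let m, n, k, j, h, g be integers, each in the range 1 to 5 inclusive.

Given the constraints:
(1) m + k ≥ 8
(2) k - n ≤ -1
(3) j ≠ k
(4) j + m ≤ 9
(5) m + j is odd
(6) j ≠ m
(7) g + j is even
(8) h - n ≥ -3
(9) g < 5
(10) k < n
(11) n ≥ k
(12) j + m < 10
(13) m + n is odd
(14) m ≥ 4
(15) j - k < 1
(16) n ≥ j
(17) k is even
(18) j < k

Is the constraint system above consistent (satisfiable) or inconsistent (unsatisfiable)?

Satisfiable

Try m = 4, n = 5, k = 4, j = 3, h = 2, g = 3.
Check constraint 1: m + k = 8; constraint 2: k - n = -1; constraint 4: j + m = 7. The remaining constraints are straightforward to verify.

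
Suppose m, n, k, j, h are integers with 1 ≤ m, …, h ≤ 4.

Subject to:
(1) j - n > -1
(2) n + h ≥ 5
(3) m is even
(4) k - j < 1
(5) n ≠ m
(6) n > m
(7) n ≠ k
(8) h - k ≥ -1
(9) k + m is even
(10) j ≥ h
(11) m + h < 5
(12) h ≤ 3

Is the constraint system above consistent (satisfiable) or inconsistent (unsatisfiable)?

One satisfying assignment is m = 2, n = 4, k = 2, j = 4, h = 2.
For the less obvious constraints — constraint 1: j - n = 0; constraint 2: n + h = 6 — and the others hold by inspection.

Satisfiable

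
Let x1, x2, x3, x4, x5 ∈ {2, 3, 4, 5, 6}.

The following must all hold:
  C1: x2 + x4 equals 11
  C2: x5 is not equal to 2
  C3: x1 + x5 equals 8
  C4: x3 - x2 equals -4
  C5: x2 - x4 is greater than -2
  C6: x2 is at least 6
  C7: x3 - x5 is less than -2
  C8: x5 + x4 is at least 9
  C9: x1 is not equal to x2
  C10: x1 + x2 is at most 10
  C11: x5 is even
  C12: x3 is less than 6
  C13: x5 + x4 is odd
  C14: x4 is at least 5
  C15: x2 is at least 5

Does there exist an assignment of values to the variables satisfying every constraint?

Satisfiable

Try x1 = 2, x2 = 6, x3 = 2, x4 = 5, x5 = 6.
Check constraint 1: x2 + x4 = 11; constraint 3: x1 + x5 = 8; constraint 4: x3 - x2 = -4. The remaining constraints are straightforward to verify.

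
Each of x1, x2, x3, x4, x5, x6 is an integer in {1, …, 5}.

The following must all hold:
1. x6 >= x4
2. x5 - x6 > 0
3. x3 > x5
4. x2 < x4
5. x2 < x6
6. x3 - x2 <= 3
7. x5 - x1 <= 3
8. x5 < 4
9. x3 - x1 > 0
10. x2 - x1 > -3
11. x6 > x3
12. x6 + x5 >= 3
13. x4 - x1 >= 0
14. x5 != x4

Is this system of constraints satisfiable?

Unsatisfiable

Constraints 2, 3, and 11 give x5 < x3, x3 < x6, x6 < x5. Chaining: x5 < x3 < x6 < x5, which forces x5 < x5 — impossible.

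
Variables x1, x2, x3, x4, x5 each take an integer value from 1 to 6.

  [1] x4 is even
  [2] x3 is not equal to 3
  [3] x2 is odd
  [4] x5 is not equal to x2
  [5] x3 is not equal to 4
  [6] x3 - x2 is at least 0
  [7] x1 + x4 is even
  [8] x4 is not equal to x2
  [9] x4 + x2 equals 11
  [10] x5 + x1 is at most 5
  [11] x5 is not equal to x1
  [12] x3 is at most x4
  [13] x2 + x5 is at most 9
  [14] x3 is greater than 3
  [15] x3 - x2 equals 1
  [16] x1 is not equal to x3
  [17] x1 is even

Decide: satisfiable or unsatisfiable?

The assignment x1 = 2, x2 = 5, x3 = 6, x4 = 6, x5 = 1 works:
  constraint 6 holds since x3 - x2 = 1.
  constraint 9 holds since x4 + x2 = 11.
  constraint 10 holds since x5 + x1 = 3.
The rest check out directly.

Satisfiable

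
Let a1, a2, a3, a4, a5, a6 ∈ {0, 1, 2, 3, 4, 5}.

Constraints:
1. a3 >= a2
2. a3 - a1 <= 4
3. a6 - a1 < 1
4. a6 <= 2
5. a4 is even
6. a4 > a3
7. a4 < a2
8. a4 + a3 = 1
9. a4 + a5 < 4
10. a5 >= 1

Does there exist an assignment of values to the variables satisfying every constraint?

Constraints 1, 6, and 7 give a2 ≤ a3, a3 < a4, a4 < a2. Chaining: a2 ≤ a3 < a4 < a2, which forces a2 < a2 — impossible.

Unsatisfiable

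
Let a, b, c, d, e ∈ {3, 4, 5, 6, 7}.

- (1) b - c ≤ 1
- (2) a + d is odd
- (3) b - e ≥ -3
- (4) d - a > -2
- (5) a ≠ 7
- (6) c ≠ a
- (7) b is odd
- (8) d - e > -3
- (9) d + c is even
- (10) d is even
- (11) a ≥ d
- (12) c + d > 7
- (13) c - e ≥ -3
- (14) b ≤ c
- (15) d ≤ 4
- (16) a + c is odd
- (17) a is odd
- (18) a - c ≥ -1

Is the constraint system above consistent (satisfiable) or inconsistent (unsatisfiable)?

Satisfiable

Setting (a, b, c, d, e) = (5, 3, 4, 4, 4) satisfies everything: constraint 1: b - c = -1; constraint 3: b - e = -1; constraint 4: d - a = -1, and the others follow.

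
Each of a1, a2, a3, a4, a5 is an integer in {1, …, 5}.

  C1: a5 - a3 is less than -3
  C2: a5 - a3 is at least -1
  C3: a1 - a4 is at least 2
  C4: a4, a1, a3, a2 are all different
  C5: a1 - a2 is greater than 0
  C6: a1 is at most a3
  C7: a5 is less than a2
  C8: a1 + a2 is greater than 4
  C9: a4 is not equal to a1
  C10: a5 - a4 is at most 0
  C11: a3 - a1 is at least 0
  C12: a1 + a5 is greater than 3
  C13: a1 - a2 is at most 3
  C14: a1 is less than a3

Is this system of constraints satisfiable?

Unsatisfiable

Constraints 2, 3, 10, and 11 give a5 − a3 ≥ -1, a3 − a1 ≥ 0, a1 − a4 ≥ 2, a4 − a5 ≥ 0.
Adding all 4 inequalities: the left sides telescope to 0, and the right sides sum to (-1) + 0 + 2 + 0 = 1. So 0 ≥ 1, which is false.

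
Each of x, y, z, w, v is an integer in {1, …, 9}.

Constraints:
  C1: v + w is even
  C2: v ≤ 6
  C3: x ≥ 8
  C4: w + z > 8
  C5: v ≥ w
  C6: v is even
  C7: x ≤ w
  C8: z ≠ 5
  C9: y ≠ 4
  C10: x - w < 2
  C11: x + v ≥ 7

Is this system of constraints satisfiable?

From constraints 3 and 7: w ≥ x and x ≥ 8, so w ≥ 8. From constraints 2 and 5: w ≤ v and v ≤ 6, so w ≤ 6. But 6 < 8, so no value of w works.

Unsatisfiable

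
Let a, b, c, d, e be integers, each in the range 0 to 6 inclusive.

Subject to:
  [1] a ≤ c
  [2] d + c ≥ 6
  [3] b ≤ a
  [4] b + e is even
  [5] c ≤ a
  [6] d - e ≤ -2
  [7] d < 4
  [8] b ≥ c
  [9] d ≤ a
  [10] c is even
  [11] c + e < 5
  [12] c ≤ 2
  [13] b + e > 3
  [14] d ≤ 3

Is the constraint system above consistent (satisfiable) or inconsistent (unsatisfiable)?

Unsatisfiable

From constraint 14: d ≤ 3. From constraint 12: c ≤ 2. Hence d + c ≤ 5. But constraint 2 requires d + c ≥ 6, and 6 > 5. Contradiction.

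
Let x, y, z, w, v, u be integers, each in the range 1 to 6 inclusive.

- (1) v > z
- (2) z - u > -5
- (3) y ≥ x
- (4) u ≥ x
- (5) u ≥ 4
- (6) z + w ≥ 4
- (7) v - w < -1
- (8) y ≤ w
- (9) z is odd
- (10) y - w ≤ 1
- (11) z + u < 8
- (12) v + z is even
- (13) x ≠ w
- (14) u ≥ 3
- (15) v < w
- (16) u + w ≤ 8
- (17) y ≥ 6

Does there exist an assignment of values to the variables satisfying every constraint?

From constraint 5: u ≥ 4. From constraints 8 and 17: w ≥ y ≥ 6. Hence u + w ≥ 10. But constraint 16 requires u + w ≤ 8, and 8 < 10. Contradiction.

Unsatisfiable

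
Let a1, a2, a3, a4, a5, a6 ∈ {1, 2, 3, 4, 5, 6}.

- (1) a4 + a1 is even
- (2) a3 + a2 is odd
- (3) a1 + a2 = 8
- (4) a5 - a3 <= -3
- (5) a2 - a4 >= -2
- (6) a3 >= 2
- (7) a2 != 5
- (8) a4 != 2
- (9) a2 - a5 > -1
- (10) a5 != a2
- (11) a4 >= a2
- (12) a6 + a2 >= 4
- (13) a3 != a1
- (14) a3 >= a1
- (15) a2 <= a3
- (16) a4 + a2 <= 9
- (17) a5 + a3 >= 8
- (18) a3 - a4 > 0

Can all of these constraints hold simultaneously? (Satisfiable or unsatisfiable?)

Satisfiable

One satisfying assignment is a1 = 5, a2 = 3, a3 = 6, a4 = 5, a5 = 2, a6 = 4.
For the less obvious constraints — constraint 3: a1 + a2 = 8; constraint 4: a5 - a3 = -4 — and the others hold by inspection.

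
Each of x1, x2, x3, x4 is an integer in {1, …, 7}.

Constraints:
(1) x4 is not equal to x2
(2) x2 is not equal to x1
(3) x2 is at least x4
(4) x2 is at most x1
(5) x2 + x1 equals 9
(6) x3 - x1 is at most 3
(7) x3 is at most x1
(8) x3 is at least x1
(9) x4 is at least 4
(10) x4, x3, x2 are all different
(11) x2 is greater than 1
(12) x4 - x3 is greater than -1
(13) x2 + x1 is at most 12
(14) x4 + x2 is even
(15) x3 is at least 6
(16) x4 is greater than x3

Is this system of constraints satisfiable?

From constraints 3 and 9: x2 ≥ x4 ≥ 4. From constraints 7 and 15: x1 ≥ x3 ≥ 6. Hence x2 + x1 ≥ 10. But constraint 5 requires x2 + x1 = 9, and 9 < 10. Contradiction.

Unsatisfiable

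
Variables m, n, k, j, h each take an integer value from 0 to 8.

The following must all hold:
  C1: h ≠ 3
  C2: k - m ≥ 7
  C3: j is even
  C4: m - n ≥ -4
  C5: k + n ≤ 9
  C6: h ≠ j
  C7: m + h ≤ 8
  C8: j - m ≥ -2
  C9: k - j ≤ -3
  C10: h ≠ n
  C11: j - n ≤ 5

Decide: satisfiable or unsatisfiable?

Unsatisfiable

Constraints 2, 4, 9, and 11 give k − m ≥ 7, m − n ≥ -4, n − j ≥ -5, j − k ≥ 3.
Adding all 4 inequalities: the left sides telescope to 0, and the right sides sum to 7 + (-4) + (-5) + 3 = 1. So 0 ≥ 1, which is false.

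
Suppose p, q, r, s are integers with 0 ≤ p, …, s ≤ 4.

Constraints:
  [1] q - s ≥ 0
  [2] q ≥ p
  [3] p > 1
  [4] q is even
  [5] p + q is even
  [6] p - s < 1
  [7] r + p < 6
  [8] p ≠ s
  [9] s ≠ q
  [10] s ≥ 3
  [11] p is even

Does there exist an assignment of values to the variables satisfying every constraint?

Try p = 2, q = 4, r = 3, s = 3.
Check constraint 1: q - s = 1; constraint 6: p - s = -1; constraint 7: r + p = 5. The remaining constraints are straightforward to verify.

Satisfiable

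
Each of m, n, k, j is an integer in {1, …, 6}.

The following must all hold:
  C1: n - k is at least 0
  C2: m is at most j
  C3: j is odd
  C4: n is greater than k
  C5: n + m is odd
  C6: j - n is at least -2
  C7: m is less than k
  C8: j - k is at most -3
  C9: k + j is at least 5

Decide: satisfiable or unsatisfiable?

Constraints 1, 6, and 8 give n − k ≥ 0, k − j ≥ 3, j − n ≥ -2.
Adding all 3 inequalities: the left sides telescope to 0, and the right sides sum to 0 + 3 + (-2) = 1. So 0 ≥ 1, which is false.

Unsatisfiable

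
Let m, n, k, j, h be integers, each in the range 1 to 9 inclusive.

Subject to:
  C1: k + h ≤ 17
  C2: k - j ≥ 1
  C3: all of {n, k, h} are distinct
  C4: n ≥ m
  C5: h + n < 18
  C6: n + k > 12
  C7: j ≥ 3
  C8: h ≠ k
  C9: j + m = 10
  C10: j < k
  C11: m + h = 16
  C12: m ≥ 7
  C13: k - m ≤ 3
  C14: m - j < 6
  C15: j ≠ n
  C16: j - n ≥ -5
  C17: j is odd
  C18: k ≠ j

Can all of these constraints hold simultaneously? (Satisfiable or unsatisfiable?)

Take m = 7, n = 8, k = 7, j = 3, h = 9. Then constraint 1: k + h = 16; constraint 2: k - j = 4, and every other listed constraint is also met.

Satisfiable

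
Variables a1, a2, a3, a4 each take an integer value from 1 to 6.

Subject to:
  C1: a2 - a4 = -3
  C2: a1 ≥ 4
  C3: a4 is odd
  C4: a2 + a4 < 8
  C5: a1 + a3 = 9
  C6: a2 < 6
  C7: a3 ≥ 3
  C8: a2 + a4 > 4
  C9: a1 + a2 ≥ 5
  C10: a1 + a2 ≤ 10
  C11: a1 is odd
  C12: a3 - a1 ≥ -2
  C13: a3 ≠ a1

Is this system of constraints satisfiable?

One satisfying assignment is a1 = 5, a2 = 2, a3 = 4, a4 = 5.
For the less obvious constraints — constraint 1: a2 - a4 = -3; constraint 4: a2 + a4 = 7 — and the others hold by inspection.

Satisfiable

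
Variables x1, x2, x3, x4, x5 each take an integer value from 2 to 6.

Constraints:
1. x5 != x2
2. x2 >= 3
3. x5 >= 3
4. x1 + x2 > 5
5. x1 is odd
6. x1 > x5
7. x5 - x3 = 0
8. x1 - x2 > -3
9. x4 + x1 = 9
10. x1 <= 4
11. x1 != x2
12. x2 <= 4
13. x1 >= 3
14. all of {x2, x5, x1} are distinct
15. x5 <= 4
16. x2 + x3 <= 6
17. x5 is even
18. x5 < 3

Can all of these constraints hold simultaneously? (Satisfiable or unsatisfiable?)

Unsatisfiable

Constraints 2, 3, 10, 12, 13, and 15 confine each of x2, x5, x1 to the 2 values {3, 4}.
Constraint 14 requires all 3 of them to be distinct, but only 2 values are available — impossible by the pigeonhole principle.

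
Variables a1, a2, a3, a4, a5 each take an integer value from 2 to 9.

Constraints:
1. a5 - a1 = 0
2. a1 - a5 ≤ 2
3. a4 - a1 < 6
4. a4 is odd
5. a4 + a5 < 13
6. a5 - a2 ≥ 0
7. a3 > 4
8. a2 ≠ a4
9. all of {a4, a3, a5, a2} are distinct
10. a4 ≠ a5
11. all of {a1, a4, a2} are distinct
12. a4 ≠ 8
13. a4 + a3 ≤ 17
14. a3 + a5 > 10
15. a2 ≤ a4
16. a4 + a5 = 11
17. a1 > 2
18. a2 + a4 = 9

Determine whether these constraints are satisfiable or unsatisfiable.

The assignment a1 = 4, a2 = 2, a3 = 9, a4 = 7, a5 = 4 works:
  constraint 1 holds since a5 - a1 = 0.
  constraint 2 holds since a1 - a5 = 0.
The rest check out directly.

Satisfiable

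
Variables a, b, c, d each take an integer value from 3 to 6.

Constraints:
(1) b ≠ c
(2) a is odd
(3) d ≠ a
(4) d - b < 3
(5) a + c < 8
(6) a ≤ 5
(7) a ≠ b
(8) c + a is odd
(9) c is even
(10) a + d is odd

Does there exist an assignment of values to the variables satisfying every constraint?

Satisfiable

Try a = 3, b = 6, c = 4, d = 6.
Check constraint 2: a = 3 is odd; constraint 4: d - b = 0; constraint 5: a + c = 7. The remaining constraints are straightforward to verify.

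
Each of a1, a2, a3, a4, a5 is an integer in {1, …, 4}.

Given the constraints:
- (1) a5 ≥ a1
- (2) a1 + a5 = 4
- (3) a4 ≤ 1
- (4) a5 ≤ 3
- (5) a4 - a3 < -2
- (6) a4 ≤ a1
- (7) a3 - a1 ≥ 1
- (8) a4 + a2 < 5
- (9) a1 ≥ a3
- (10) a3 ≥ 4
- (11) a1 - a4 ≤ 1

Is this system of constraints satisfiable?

Unsatisfiable

From constraints 9 and 10: a1 ≥ a3 and a3 ≥ 4, so a1 ≥ 4. From constraints 1 and 4: a1 ≤ a5 and a5 ≤ 3, so a1 ≤ 3. But 3 < 4, so no value of a1 works.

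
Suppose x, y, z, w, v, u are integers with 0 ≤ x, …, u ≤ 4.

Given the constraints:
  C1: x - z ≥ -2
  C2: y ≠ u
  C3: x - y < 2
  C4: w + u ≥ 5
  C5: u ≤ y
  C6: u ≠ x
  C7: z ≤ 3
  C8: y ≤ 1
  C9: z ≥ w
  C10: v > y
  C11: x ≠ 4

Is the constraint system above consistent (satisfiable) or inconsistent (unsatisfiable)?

Unsatisfiable

From constraints 7 and 9: w ≤ z ≤ 3. From constraints 5 and 8: u ≤ y ≤ 1. Hence w + u ≤ 4. But constraint 4 requires w + u ≥ 5, and 5 > 4. Contradiction.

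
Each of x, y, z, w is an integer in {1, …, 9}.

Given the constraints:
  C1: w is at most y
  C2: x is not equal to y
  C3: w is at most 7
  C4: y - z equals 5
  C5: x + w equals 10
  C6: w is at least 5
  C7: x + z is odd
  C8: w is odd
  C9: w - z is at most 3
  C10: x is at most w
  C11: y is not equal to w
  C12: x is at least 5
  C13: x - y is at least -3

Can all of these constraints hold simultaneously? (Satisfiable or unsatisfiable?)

The assignment x = 5, y = 7, z = 2, w = 5 works:
  constraint 4 holds since y - z = 5.
  constraint 5 holds since x + w = 10.
The rest check out directly.

Satisfiable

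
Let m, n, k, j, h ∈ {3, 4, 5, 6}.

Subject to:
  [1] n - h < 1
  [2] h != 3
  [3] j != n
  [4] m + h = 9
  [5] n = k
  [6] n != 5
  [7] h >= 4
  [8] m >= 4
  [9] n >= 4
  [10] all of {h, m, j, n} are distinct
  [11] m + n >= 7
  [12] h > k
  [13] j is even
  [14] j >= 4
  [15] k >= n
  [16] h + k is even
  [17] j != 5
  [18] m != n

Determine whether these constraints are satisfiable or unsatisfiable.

Constraints 7, 8, 9, and 14 confine each of h, m, j, n to the 3 values {4, …, 6} (the domain already gives each ≤ 6).
Constraint 10 requires all 4 of them to be distinct, but only 3 values are available — impossible by the pigeonhole principle.

Unsatisfiable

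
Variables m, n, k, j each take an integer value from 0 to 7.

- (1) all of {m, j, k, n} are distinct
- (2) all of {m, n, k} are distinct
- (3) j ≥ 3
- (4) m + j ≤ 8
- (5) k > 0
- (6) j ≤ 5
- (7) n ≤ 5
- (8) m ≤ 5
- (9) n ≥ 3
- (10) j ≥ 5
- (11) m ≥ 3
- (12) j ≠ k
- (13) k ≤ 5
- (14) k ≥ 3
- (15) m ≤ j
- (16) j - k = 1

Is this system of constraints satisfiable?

Unsatisfiable

Constraints 3, 6, 7, 8, 9, 11, 13, and 14 confine each of m, j, k, n to the 3 values {3, …, 5}.
Constraint 1 requires all 4 of them to be distinct, but only 3 values are available — impossible by the pigeonhole principle.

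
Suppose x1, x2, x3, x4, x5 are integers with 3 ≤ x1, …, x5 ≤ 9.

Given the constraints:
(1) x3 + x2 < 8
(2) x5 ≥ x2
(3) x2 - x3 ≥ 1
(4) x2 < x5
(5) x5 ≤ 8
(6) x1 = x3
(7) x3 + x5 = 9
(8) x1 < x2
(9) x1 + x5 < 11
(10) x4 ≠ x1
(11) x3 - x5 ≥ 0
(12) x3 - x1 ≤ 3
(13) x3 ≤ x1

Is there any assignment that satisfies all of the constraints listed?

Constraints 4, 8, 11, and 13 give x1 < x2, x2 < x5, x5 ≤ x3, x3 ≤ x1. Chaining: x1 < x2 < x5 ≤ x3 ≤ x1, which forces x1 < x1 — impossible.

Unsatisfiable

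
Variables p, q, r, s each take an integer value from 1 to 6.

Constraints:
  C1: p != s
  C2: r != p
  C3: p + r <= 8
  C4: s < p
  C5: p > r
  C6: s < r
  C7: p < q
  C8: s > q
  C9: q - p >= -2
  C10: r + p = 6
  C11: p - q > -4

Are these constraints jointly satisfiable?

Unsatisfiable

Constraints 5, 6, 7, and 8 give s < r, r < p, p < q, q < s. Chaining: s < r < p < q < s, which forces s < s — impossible.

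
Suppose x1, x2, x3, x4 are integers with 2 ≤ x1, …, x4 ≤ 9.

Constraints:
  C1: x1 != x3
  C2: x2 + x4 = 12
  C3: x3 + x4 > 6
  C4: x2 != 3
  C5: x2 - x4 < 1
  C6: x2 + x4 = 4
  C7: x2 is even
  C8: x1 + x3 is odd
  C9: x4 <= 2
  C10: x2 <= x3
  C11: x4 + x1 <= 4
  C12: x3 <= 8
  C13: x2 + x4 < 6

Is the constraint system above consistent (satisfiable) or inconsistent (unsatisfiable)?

From constraints 10 and 12: x2 ≤ x3 ≤ 8. From constraint 9: x4 ≤ 2. Hence x2 + x4 ≤ 10. But constraint 2 requires x2 + x4 = 12, and 12 > 10. Contradiction.

Unsatisfiable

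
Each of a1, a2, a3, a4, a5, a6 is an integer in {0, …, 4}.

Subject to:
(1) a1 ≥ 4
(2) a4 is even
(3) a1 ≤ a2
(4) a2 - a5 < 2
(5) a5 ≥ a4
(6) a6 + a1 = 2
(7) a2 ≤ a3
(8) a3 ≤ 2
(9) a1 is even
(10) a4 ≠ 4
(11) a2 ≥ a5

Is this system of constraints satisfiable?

From constraints 1 and 3: a2 ≥ a1 and a1 ≥ 4, so a2 ≥ 4. From constraints 7 and 8: a2 ≤ a3 and a3 ≤ 2, so a2 ≤ 2. But 2 < 4, so no value of a2 works.

Unsatisfiable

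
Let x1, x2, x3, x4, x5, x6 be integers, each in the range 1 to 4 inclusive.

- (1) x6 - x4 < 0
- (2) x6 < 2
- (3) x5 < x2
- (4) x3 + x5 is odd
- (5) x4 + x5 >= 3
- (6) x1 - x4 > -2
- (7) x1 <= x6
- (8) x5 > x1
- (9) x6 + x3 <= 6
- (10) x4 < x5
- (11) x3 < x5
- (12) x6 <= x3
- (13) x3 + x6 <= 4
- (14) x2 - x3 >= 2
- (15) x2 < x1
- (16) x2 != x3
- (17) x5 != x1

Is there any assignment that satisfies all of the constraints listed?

Constraints 1, 3, 7, 10, and 15 give x5 < x2, x2 < x1, x1 ≤ x6, x6 < x4, x4 < x5. Chaining: x5 < x2 < x1 ≤ x6 < x4 < x5, which forces x5 < x5 — impossible.

Unsatisfiable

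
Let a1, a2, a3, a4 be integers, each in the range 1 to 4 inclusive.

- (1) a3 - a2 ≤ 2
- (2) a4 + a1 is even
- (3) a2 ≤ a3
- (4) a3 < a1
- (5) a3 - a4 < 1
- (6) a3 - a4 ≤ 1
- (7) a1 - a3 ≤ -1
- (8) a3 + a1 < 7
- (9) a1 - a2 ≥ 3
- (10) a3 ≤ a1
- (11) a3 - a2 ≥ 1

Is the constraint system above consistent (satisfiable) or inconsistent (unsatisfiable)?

Unsatisfiable

Constraints 1, 7, and 9 give a2 − a3 ≥ -2, a3 − a1 ≥ 1, a1 − a2 ≥ 3.
Adding all 3 inequalities: the left sides telescope to 0, and the right sides sum to (-2) + 1 + 3 = 2. So 0 ≥ 2, which is false.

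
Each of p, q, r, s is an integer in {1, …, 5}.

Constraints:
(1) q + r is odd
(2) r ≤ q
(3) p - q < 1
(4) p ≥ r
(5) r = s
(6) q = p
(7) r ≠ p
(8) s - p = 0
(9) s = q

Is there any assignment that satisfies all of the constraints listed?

Unsatisfiable

From constraints 5, 6, and 9, r = s = q = p, so r = p. But constraint 7 says r ≠ p. Contradiction.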